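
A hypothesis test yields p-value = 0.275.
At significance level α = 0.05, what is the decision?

Answer: fail to reject H₀

Derivation:
Compare p-value to α:
0.275 ≥ 0.05
Decision: fail to reject H₀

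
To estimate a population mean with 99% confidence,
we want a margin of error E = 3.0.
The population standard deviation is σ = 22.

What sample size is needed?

z_0.005 = 2.576
n = (z×σ/E)² = (2.576×22/3.0)²
n = 356.8573
Round up: n = 357

Answer: n = 357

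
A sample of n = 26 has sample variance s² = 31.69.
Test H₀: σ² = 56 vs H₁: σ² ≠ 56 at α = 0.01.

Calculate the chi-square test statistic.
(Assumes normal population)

Answer: χ² = 14.1473, fail to reject H₀

Derivation:
df = n - 1 = 25
χ² = (n-1)s²/σ₀² = 25×31.69/56 = 14.1473
Critical values: χ²_{0.995,25} = 10.520, χ²_{0.005,25} = 46.928
Rejection region: χ² < 10.520 or χ² > 46.928
Decision: fail to reject H₀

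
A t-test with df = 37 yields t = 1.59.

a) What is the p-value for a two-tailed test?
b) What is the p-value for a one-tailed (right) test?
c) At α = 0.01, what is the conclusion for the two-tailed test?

Answer: a) 0.1203, b) 0.0602, c) fail to reject H₀

Derivation:
Using t-distribution with df = 37:
a) Two-tailed: p = 2×P(T > 1.59) = 0.1203
b) One-tailed: p = P(T > 1.59) = 0.0602
c) 0.1203 ≥ 0.01, fail to reject H₀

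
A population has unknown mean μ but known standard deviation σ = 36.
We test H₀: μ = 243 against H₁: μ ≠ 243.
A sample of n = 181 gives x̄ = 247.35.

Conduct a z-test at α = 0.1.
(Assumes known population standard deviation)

Answer: z = 1.6256, fail to reject H₀

Derivation:
Standard error: SE = σ/√n = 36/√181 = 2.6759
z-statistic: z = (x̄ - μ₀)/SE = (247.35 - 243)/2.6759 = 1.6256
Critical value: ±1.645
p-value = 0.1040
Decision: fail to reject H₀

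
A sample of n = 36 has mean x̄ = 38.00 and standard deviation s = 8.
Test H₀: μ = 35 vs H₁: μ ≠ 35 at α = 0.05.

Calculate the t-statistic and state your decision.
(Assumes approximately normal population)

df = n - 1 = 35
SE = s/√n = 8/√36 = 1.3333
t = (x̄ - μ₀)/SE = (38.00 - 35)/1.3333 = 2.2501
Critical value: t_{0.025,35} = ±2.030
p-value ≈ 0.0308
Decision: reject H₀

Answer: t = 2.2501, reject H₀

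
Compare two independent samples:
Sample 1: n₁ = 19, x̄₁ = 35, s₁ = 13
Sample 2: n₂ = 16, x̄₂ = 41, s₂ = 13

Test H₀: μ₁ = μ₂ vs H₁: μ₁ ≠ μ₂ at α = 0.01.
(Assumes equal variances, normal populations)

Answer: t = -1.3602, fail to reject H₀

Derivation:
Pooled variance: s²_p = [18×13² + 15×13²]/(33) = 169.0000
s_p = 13.0000
SE = s_p×√(1/n₁ + 1/n₂) = 13.0000×√(1/19 + 1/16) = 4.4110
t = (x̄₁ - x̄₂)/SE = (35 - 41)/4.4110 = -1.3602
df = 33, t-critical = ±2.733
Decision: fail to reject H₀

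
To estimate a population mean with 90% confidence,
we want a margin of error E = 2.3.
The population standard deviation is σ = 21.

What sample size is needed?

z_0.05 = 1.645
n = (z×σ/E)² = (1.645×21/2.3)²
n = 225.5873
Round up: n = 226

Answer: n = 226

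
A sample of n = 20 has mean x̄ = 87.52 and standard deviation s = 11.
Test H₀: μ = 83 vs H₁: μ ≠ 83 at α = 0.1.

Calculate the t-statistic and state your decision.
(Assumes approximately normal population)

df = n - 1 = 19
SE = s/√n = 11/√20 = 2.4597
t = (x̄ - μ₀)/SE = (87.52 - 83)/2.4597 = 1.8376
Critical value: t_{0.05,19} = ±1.729
p-value ≈ 0.0818
Decision: reject H₀

Answer: t = 1.8376, reject H₀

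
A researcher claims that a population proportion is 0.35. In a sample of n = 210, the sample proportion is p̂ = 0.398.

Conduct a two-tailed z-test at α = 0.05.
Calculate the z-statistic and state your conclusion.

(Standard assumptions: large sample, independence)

H₀: p = 0.35, H₁: p ≠ 0.35
Standard error: SE = √(p₀(1-p₀)/n) = √(0.35×0.65/210) = 0.032914
z-statistic: z = (p̂ - p₀)/SE = (0.398 - 0.35)/0.032914 = 1.4583
Critical value: z_0.025 = ±1.960
p-value = 0.1448
Decision: fail to reject H₀ at α = 0.05

Answer: z = 1.4583, fail to reject H₀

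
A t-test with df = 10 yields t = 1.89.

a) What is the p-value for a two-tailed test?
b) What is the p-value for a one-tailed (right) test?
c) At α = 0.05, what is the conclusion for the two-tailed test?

Answer: a) 0.0881, b) 0.0440, c) fail to reject H₀

Derivation:
Using t-distribution with df = 10:
a) Two-tailed: p = 2×P(T > 1.89) = 0.0881
b) One-tailed: p = P(T > 1.89) = 0.0440
c) 0.0881 ≥ 0.05, fail to reject H₀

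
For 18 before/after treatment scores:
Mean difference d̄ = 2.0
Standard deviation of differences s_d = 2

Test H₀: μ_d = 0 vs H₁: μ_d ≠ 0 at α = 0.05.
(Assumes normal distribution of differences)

Answer: t = 4.2427, reject H₀

Derivation:
df = n - 1 = 17
SE = s_d/√n = 2/√18 = 0.4714
t = d̄/SE = 2.0/0.4714 = 4.2427
Critical value: t_{0.025,17} = ±2.110
p-value ≈ 0.0005
Decision: reject H₀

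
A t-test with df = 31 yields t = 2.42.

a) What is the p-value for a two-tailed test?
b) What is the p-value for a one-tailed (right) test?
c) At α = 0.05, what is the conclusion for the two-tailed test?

Using t-distribution with df = 31:
a) Two-tailed: p = 2×P(T > 2.42) = 0.0216
b) One-tailed: p = P(T > 2.42) = 0.0108
c) 0.0216 < 0.05, reject H₀

Answer: a) 0.0216, b) 0.0108, c) reject H₀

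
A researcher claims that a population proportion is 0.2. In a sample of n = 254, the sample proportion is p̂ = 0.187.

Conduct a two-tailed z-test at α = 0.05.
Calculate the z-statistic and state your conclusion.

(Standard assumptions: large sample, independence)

H₀: p = 0.2, H₁: p ≠ 0.2
Standard error: SE = √(p₀(1-p₀)/n) = √(0.2×0.8/254) = 0.025098
z-statistic: z = (p̂ - p₀)/SE = (0.187 - 0.2)/0.025098 = -0.5180
Critical value: z_0.025 = ±1.960
p-value = 0.6045
Decision: fail to reject H₀ at α = 0.05

Answer: z = -0.5180, fail to reject H₀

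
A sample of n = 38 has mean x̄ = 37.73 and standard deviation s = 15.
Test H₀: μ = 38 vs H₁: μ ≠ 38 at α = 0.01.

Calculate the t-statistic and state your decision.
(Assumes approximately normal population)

Answer: t = -0.1110, fail to reject H₀

Derivation:
df = n - 1 = 37
SE = s/√n = 15/√38 = 2.4333
t = (x̄ - μ₀)/SE = (37.73 - 38)/2.4333 = -0.1110
Critical value: t_{0.005,37} = ±2.715
p-value ≈ 0.9122
Decision: fail to reject H₀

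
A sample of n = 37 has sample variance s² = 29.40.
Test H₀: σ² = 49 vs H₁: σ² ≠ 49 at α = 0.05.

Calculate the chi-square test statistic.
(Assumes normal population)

Answer: χ² = 21.6000, fail to reject H₀

Derivation:
df = n - 1 = 36
χ² = (n-1)s²/σ₀² = 36×29.40/49 = 21.6000
Critical values: χ²_{0.975,36} = 21.336, χ²_{0.025,36} = 54.437
Rejection region: χ² < 21.336 or χ² > 54.437
Decision: fail to reject H₀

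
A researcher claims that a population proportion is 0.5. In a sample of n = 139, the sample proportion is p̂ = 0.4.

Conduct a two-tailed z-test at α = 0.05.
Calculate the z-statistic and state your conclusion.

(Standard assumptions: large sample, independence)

Answer: z = -2.3580, reject H₀

Derivation:
H₀: p = 0.5, H₁: p ≠ 0.5
Standard error: SE = √(p₀(1-p₀)/n) = √(0.5×0.5/139) = 0.042409
z-statistic: z = (p̂ - p₀)/SE = (0.4 - 0.5)/0.042409 = -2.3580
Critical value: z_0.025 = ±1.960
p-value = 0.0184
Decision: reject H₀ at α = 0.05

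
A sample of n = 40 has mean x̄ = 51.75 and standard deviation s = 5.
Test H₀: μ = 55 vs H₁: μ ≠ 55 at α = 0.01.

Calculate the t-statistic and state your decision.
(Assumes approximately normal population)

Answer: t = -4.1108, reject H₀

Derivation:
df = n - 1 = 39
SE = s/√n = 5/√40 = 0.7906
t = (x̄ - μ₀)/SE = (51.75 - 55)/0.7906 = -4.1108
Critical value: t_{0.005,39} = ±2.708
p-value ≈ 0.0002
Decision: reject H₀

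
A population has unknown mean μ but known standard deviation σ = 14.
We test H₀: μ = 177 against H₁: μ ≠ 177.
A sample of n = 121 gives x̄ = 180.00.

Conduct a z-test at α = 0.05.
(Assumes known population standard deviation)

Standard error: SE = σ/√n = 14/√121 = 1.2727
z-statistic: z = (x̄ - μ₀)/SE = (180.00 - 177)/1.2727 = 2.3572
Critical value: ±1.960
p-value = 0.0184
Decision: reject H₀

Answer: z = 2.3572, reject H₀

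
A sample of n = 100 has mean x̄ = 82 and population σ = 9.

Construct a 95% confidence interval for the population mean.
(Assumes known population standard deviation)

Confidence level: 95%, α = 0.05
z_0.025 = 1.960
SE = σ/√n = 9/√100 = 0.9000
Margin of error = 1.960 × 0.9000 = 1.7640
CI: x̄ ± margin = 82 ± 1.7640
CI: (80.2360, 83.7640)

Answer: (80.2360, 83.7640)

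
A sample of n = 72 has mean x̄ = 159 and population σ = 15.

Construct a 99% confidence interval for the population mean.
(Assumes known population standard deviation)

Answer: (154.4461, 163.5539)

Derivation:
Confidence level: 99%, α = 0.01
z_0.005 = 2.576
SE = σ/√n = 15/√72 = 1.7678
Margin of error = 2.576 × 1.7678 = 4.5539
CI: x̄ ± margin = 159 ± 4.5539
CI: (154.4461, 163.5539)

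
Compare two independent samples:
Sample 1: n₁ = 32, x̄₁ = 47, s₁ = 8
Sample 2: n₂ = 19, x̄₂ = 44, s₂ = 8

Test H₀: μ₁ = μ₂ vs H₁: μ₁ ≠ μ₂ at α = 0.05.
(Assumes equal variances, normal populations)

Answer: t = 1.2948, fail to reject H₀

Derivation:
Pooled variance: s²_p = [31×8² + 18×8²]/(49) = 64.0000
s_p = 8.0000
SE = s_p×√(1/n₁ + 1/n₂) = 8.0000×√(1/32 + 1/19) = 2.3170
t = (x̄₁ - x̄₂)/SE = (47 - 44)/2.3170 = 1.2948
df = 49, t-critical = ±2.010
Decision: fail to reject H₀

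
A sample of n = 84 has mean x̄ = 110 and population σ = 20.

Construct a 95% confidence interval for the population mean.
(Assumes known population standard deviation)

Answer: (105.7229, 114.2771)

Derivation:
Confidence level: 95%, α = 0.05
z_0.025 = 1.960
SE = σ/√n = 20/√84 = 2.1822
Margin of error = 1.960 × 2.1822 = 4.2771
CI: x̄ ± margin = 110 ± 4.2771
CI: (105.7229, 114.2771)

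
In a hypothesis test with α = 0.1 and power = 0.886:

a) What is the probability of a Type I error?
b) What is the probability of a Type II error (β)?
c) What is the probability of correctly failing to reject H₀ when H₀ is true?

a) Type I error probability = α = 0.1
b) Power = P(reject H₀ | H₁ true) = 1 - β = 0.886, so Type II error probability = β = 1 - Power = 0.114
c) P(fail to reject H₀ | H₀ true) = 1 - α = 0.9

Answer: a) 0.1, b) 0.114, c) 0.9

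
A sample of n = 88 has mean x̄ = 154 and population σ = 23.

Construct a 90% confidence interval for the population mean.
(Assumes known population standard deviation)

Answer: (149.9668, 158.0332)

Derivation:
Confidence level: 90%, α = 0.1
z_0.05 = 1.645
SE = σ/√n = 23/√88 = 2.4518
Margin of error = 1.645 × 2.4518 = 4.0332
CI: x̄ ± margin = 154 ± 4.0332
CI: (149.9668, 158.0332)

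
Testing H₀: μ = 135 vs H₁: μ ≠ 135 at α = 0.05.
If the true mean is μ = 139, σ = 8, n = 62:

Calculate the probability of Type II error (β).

SE = σ/√n = 8/√62 = 1.0160
Critical values: μ₀ ± z_0.025×SE = 135 ± 1.960×1.0160
Acceptance region: (133.0086, 136.9914)
Under H₁ (μ = 139): z_high = (136.9914 - 139)/1.0160 = -1.9770, z_low = (133.0086 - 139)/1.0160 = -5.8970
β = P(not reject | H₁) = Φ(-1.9770) - Φ(-5.8970) ≈ 0.0240

Answer: β ≈ 0.0240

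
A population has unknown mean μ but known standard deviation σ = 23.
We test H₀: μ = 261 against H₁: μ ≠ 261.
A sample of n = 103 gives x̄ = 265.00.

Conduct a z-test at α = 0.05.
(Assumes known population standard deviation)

Standard error: SE = σ/√n = 23/√103 = 2.2663
z-statistic: z = (x̄ - μ₀)/SE = (265.00 - 261)/2.2663 = 1.7650
Critical value: ±1.960
p-value = 0.0776
Decision: fail to reject H₀

Answer: z = 1.7650, fail to reject H₀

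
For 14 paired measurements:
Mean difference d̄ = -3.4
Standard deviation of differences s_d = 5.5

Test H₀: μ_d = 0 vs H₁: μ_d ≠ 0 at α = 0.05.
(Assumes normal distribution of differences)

Answer: t = -2.3131, reject H₀

Derivation:
df = n - 1 = 13
SE = s_d/√n = 5.5/√14 = 1.4699
t = d̄/SE = -3.4/1.4699 = -2.3131
Critical value: t_{0.025,13} = ±2.160
p-value ≈ 0.0377
Decision: reject H₀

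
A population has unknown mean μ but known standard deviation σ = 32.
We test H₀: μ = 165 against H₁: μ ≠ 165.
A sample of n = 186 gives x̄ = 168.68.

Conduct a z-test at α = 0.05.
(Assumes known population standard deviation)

Answer: z = 1.5684, fail to reject H₀

Derivation:
Standard error: SE = σ/√n = 32/√186 = 2.3464
z-statistic: z = (x̄ - μ₀)/SE = (168.68 - 165)/2.3464 = 1.5684
Critical value: ±1.960
p-value = 0.1168
Decision: fail to reject H₀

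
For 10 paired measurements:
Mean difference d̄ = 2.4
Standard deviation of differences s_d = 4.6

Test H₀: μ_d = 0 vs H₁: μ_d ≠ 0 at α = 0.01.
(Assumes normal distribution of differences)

df = n - 1 = 9
SE = s_d/√n = 4.6/√10 = 1.4546
t = d̄/SE = 2.4/1.4546 = 1.6499
Critical value: t_{0.005,9} = ±3.250
p-value ≈ 0.1334
Decision: fail to reject H₀

Answer: t = 1.6499, fail to reject H₀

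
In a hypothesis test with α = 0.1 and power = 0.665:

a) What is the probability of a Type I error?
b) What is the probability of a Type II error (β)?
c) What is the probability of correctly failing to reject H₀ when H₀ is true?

Answer: a) 0.1, b) 0.335, c) 0.9

Derivation:
a) Type I error probability = α = 0.1
b) Power = P(reject H₀ | H₁ true) = 1 - β = 0.665, so Type II error probability = β = 1 - Power = 0.335
c) P(fail to reject H₀ | H₀ true) = 1 - α = 0.9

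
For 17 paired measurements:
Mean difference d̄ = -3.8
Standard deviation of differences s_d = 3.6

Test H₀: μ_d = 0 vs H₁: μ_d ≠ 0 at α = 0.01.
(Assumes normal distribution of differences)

Answer: t = -4.3523, reject H₀

Derivation:
df = n - 1 = 16
SE = s_d/√n = 3.6/√17 = 0.8731
t = d̄/SE = -3.8/0.8731 = -4.3523
Critical value: t_{0.005,16} = ±2.921
p-value ≈ 0.0005
Decision: reject H₀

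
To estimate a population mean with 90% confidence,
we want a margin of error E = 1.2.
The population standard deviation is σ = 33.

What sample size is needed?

z_0.05 = 1.645
n = (z×σ/E)² = (1.645×33/1.2)²
n = 2046.4314
Round up: n = 2047

Answer: n = 2047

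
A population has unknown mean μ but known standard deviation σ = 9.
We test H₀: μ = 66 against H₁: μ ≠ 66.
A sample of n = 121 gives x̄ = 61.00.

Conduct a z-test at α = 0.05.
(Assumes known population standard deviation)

Answer: z = -6.1110, reject H₀

Derivation:
Standard error: SE = σ/√n = 9/√121 = 0.8182
z-statistic: z = (x̄ - μ₀)/SE = (61.00 - 66)/0.8182 = -6.1110
Critical value: ±1.960
p-value < 0.0001
Decision: reject H₀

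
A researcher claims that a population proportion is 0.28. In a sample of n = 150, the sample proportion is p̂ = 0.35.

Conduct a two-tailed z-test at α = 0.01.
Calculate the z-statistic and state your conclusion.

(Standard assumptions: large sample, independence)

Answer: z = 1.9094, fail to reject H₀

Derivation:
H₀: p = 0.28, H₁: p ≠ 0.28
Standard error: SE = √(p₀(1-p₀)/n) = √(0.28×0.72/150) = 0.036661
z-statistic: z = (p̂ - p₀)/SE = (0.35 - 0.28)/0.036661 = 1.9094
Critical value: z_0.005 = ±2.576
p-value = 0.0562
Decision: fail to reject H₀ at α = 0.01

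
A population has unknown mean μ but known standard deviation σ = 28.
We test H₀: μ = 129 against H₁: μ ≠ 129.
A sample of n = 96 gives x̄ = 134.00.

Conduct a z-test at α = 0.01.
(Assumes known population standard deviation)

Standard error: SE = σ/√n = 28/√96 = 2.8577
z-statistic: z = (x̄ - μ₀)/SE = (134.00 - 129)/2.8577 = 1.7497
Critical value: ±2.576
p-value = 0.0802
Decision: fail to reject H₀

Answer: z = 1.7497, fail to reject H₀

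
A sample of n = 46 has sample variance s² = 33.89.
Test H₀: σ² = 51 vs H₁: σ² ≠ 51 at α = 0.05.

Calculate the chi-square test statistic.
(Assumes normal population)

df = n - 1 = 45
χ² = (n-1)s²/σ₀² = 45×33.89/51 = 29.9029
Critical values: χ²_{0.975,45} = 28.366, χ²_{0.025,45} = 65.410
Rejection region: χ² < 28.366 or χ² > 65.410
Decision: fail to reject H₀

Answer: χ² = 29.9029, fail to reject H₀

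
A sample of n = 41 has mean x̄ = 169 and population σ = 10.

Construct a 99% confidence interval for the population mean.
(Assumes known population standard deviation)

Confidence level: 99%, α = 0.01
z_0.005 = 2.576
SE = σ/√n = 10/√41 = 1.5617
Margin of error = 2.576 × 1.5617 = 4.0229
CI: x̄ ± margin = 169 ± 4.0229
CI: (164.9771, 173.0229)

Answer: (164.9771, 173.0229)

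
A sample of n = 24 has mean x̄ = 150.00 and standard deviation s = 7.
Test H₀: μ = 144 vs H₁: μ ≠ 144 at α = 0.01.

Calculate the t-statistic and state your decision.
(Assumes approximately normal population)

Answer: t = 4.1990, reject H₀

Derivation:
df = n - 1 = 23
SE = s/√n = 7/√24 = 1.4289
t = (x̄ - μ₀)/SE = (150.00 - 144)/1.4289 = 4.1990
Critical value: t_{0.005,23} = ±2.807
p-value ≈ 0.0003
Decision: reject H₀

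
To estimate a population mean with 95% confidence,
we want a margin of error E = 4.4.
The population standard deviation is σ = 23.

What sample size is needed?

z_0.025 = 1.960
n = (z×σ/E)² = (1.960×23/4.4)²
n = 104.9693
Round up: n = 105

Answer: n = 105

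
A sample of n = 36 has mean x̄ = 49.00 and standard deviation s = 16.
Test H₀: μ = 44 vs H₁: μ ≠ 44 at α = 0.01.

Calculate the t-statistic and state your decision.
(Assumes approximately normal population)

df = n - 1 = 35
SE = s/√n = 16/√36 = 2.6667
t = (x̄ - μ₀)/SE = (49.00 - 44)/2.6667 = 1.8750
Critical value: t_{0.005,35} = ±2.724
p-value ≈ 0.0692
Decision: fail to reject H₀

Answer: t = 1.8750, fail to reject H₀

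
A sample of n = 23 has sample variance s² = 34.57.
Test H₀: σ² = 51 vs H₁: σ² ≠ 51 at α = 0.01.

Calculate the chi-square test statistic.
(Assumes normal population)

Answer: χ² = 14.9125, fail to reject H₀

Derivation:
df = n - 1 = 22
χ² = (n-1)s²/σ₀² = 22×34.57/51 = 14.9125
Critical values: χ²_{0.995,22} = 8.643, χ²_{0.005,22} = 42.796
Rejection region: χ² < 8.643 or χ² > 42.796
Decision: fail to reject H₀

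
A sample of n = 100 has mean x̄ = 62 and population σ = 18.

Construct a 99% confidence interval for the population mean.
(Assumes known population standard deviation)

Answer: (57.3632, 66.6368)

Derivation:
Confidence level: 99%, α = 0.01
z_0.005 = 2.576
SE = σ/√n = 18/√100 = 1.8000
Margin of error = 2.576 × 1.8000 = 4.6368
CI: x̄ ± margin = 62 ± 4.6368
CI: (57.3632, 66.6368)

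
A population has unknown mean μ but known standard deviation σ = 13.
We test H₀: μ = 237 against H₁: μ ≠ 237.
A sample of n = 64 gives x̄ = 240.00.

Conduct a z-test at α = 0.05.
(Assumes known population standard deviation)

Standard error: SE = σ/√n = 13/√64 = 1.6250
z-statistic: z = (x̄ - μ₀)/SE = (240.00 - 237)/1.6250 = 1.8462
Critical value: ±1.960
p-value = 0.0649
Decision: fail to reject H₀

Answer: z = 1.8462, fail to reject H₀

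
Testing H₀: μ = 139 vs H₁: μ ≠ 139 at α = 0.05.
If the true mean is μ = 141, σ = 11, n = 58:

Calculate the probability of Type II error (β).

Answer: β ≈ 0.7170

Derivation:
SE = σ/√n = 11/√58 = 1.4444
Critical values: μ₀ ± z_0.025×SE = 139 ± 1.960×1.4444
Acceptance region: (136.1690, 141.8310)
Under H₁ (μ = 141): z_high = (141.8310 - 141)/1.4444 = 0.5753, z_low = (136.1690 - 141)/1.4444 = -3.3446
β = P(not reject | H₁) = Φ(0.5753) - Φ(-3.3446) ≈ 0.7170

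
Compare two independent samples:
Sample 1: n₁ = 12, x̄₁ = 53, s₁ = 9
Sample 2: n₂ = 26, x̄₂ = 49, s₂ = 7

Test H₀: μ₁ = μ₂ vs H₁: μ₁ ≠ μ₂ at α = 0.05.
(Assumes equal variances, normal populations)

Pooled variance: s²_p = [11×9² + 25×7²]/(36) = 58.7778
s_p = 7.6667
SE = s_p×√(1/n₁ + 1/n₂) = 7.6667×√(1/12 + 1/26) = 2.6756
t = (x̄₁ - x̄₂)/SE = (53 - 49)/2.6756 = 1.4950
df = 36, t-critical = ±2.028
Decision: fail to reject H₀

Answer: t = 1.4950, fail to reject H₀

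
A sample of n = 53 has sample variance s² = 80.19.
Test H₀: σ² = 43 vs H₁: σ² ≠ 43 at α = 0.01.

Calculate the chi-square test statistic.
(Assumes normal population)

df = n - 1 = 52
χ² = (n-1)s²/σ₀² = 52×80.19/43 = 96.9740
Critical values: χ²_{0.995,52} = 29.481, χ²_{0.005,52} = 82.001
Rejection region: χ² < 29.481 or χ² > 82.001
Decision: reject H₀

Answer: χ² = 96.9740, reject H₀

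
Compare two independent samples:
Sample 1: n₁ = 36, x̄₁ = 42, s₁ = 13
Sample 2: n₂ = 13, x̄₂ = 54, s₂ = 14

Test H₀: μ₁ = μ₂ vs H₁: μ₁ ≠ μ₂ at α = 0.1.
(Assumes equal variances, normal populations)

Pooled variance: s²_p = [35×13² + 12×14²]/(47) = 175.8936
s_p = 13.2625
SE = s_p×√(1/n₁ + 1/n₂) = 13.2625×√(1/36 + 1/13) = 4.2914
t = (x̄₁ - x̄₂)/SE = (42 - 54)/4.2914 = -2.7963
df = 47, t-critical = ±1.678
Decision: reject H₀

Answer: t = -2.7963, reject H₀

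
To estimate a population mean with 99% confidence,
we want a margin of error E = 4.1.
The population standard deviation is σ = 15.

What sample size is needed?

Answer: n = 89

Derivation:
z_0.005 = 2.576
n = (z×σ/E)² = (2.576×15/4.1)²
n = 88.8191
Round up: n = 89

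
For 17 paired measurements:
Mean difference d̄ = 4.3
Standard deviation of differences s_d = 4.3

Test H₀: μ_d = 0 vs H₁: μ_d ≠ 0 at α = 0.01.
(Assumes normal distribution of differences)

df = n - 1 = 16
SE = s_d/√n = 4.3/√17 = 1.0429
t = d̄/SE = 4.3/1.0429 = 4.1231
Critical value: t_{0.005,16} = ±2.921
p-value ≈ 0.0008
Decision: reject H₀

Answer: t = 4.1231, reject H₀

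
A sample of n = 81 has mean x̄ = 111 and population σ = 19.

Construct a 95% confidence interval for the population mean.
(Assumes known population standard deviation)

Confidence level: 95%, α = 0.05
z_0.025 = 1.960
SE = σ/√n = 19/√81 = 2.1111
Margin of error = 1.960 × 2.1111 = 4.1378
CI: x̄ ± margin = 111 ± 4.1378
CI: (106.8622, 115.1378)

Answer: (106.8622, 115.1378)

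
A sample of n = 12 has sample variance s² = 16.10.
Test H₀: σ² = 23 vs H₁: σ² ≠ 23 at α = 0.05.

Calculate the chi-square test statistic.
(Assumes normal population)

df = n - 1 = 11
χ² = (n-1)s²/σ₀² = 11×16.10/23 = 7.7000
Critical values: χ²_{0.975,11} = 3.816, χ²_{0.025,11} = 21.920
Rejection region: χ² < 3.816 or χ² > 21.920
Decision: fail to reject H₀

Answer: χ² = 7.7000, fail to reject H₀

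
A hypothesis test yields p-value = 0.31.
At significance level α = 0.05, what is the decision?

Compare p-value to α:
0.31 ≥ 0.05
Decision: fail to reject H₀

Answer: fail to reject H₀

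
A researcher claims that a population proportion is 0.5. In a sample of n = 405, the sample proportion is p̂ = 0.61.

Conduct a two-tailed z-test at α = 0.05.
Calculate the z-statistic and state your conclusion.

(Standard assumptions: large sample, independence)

H₀: p = 0.5, H₁: p ≠ 0.5
Standard error: SE = √(p₀(1-p₀)/n) = √(0.5×0.5/405) = 0.024845
z-statistic: z = (p̂ - p₀)/SE = (0.61 - 0.5)/0.024845 = 4.4275
Critical value: z_0.025 = ±1.960
p-value < 0.0001
Decision: reject H₀ at α = 0.05

Answer: z = 4.4275, reject H₀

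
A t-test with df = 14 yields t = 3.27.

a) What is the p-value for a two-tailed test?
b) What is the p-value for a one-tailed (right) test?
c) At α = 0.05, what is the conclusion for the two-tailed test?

Using t-distribution with df = 14:
a) Two-tailed: p = 2×P(T > 3.27) = 0.0056
b) One-tailed: p = P(T > 3.27) = 0.0028
c) 0.0056 < 0.05, reject H₀

Answer: a) 0.0056, b) 0.0028, c) reject H₀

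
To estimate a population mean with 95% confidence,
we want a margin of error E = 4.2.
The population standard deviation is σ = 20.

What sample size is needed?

z_0.025 = 1.960
n = (z×σ/E)² = (1.960×20/4.2)²
n = 87.1111
Round up: n = 88

Answer: n = 88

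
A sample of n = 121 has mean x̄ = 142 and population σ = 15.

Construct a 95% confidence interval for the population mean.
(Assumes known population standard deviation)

Confidence level: 95%, α = 0.05
z_0.025 = 1.960
SE = σ/√n = 15/√121 = 1.3636
Margin of error = 1.960 × 1.3636 = 2.6727
CI: x̄ ± margin = 142 ± 2.6727
CI: (139.3273, 144.6727)

Answer: (139.3273, 144.6727)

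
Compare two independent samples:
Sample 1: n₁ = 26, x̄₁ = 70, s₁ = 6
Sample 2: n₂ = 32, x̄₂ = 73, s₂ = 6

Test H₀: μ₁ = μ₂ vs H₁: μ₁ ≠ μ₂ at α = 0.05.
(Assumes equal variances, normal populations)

Answer: t = -1.8937, fail to reject H₀

Derivation:
Pooled variance: s²_p = [25×6² + 31×6²]/(56) = 36.0000
s_p = 6.0000
SE = s_p×√(1/n₁ + 1/n₂) = 6.0000×√(1/26 + 1/32) = 1.5842
t = (x̄₁ - x̄₂)/SE = (70 - 73)/1.5842 = -1.8937
df = 56, t-critical = ±2.003
Decision: fail to reject H₀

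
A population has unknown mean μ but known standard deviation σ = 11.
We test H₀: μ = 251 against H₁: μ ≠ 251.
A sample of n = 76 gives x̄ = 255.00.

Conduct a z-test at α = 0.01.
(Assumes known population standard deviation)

Standard error: SE = σ/√n = 11/√76 = 1.2618
z-statistic: z = (x̄ - μ₀)/SE = (255.00 - 251)/1.2618 = 3.1701
Critical value: ±2.576
p-value = 0.0015
Decision: reject H₀

Answer: z = 3.1701, reject H₀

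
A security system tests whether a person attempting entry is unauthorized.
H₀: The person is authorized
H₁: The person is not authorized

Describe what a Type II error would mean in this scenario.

Type I error (α): Rejecting H₀ when H₀ is true
Type II error (β): Failing to reject H₀ when H₁ is true

Answer: Granting entry to an unauthorized person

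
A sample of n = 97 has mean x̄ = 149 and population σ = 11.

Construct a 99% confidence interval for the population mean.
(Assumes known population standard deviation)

Answer: (146.1229, 151.8771)

Derivation:
Confidence level: 99%, α = 0.01
z_0.005 = 2.576
SE = σ/√n = 11/√97 = 1.1169
Margin of error = 2.576 × 1.1169 = 2.8771
CI: x̄ ± margin = 149 ± 2.8771
CI: (146.1229, 151.8771)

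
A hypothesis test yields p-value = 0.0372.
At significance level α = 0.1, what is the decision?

Answer: reject H₀

Derivation:
Compare p-value to α:
0.0372 < 0.1
Decision: reject H₀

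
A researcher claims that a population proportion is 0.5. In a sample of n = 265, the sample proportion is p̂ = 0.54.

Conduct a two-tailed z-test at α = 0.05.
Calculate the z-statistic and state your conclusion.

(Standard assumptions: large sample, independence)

H₀: p = 0.5, H₁: p ≠ 0.5
Standard error: SE = √(p₀(1-p₀)/n) = √(0.5×0.5/265) = 0.030715
z-statistic: z = (p̂ - p₀)/SE = (0.54 - 0.5)/0.030715 = 1.3023
Critical value: z_0.025 = ±1.960
p-value = 0.1928
Decision: fail to reject H₀ at α = 0.05

Answer: z = 1.3023, fail to reject H₀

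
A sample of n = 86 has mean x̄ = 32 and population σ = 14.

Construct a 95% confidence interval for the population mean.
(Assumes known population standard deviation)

Answer: (29.0410, 34.9590)

Derivation:
Confidence level: 95%, α = 0.05
z_0.025 = 1.960
SE = σ/√n = 14/√86 = 1.5097
Margin of error = 1.960 × 1.5097 = 2.9590
CI: x̄ ± margin = 32 ± 2.9590
CI: (29.0410, 34.9590)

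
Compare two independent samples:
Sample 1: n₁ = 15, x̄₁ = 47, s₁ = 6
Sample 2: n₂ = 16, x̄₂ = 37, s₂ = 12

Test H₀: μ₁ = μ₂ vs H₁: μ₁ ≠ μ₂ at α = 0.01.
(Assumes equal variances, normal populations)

Answer: t = 2.9031, reject H₀

Derivation:
Pooled variance: s²_p = [14×6² + 15×12²]/(29) = 91.8621
s_p = 9.5845
SE = s_p×√(1/n₁ + 1/n₂) = 9.5845×√(1/15 + 1/16) = 3.4446
t = (x̄₁ - x̄₂)/SE = (47 - 37)/3.4446 = 2.9031
df = 29, t-critical = ±2.756
Decision: reject H₀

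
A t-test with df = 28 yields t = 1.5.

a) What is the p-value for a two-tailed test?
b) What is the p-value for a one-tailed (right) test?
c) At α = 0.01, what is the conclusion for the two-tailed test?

Using t-distribution with df = 28:
a) Two-tailed: p = 2×P(T > 1.5) = 0.1448
b) One-tailed: p = P(T > 1.5) = 0.0724
c) 0.1448 ≥ 0.01, fail to reject H₀

Answer: a) 0.1448, b) 0.0724, c) fail to reject H₀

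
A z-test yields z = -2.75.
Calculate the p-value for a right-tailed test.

Answer: p-value ≈ 0.9970

Derivation:
For z = -2.75:
p = P(Z > -2.75) = 1 - Φ(-2.75) = 0.9970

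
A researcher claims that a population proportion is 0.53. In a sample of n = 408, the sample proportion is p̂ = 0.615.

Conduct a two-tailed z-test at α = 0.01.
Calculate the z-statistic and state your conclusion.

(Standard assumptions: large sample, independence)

H₀: p = 0.53, H₁: p ≠ 0.53
Standard error: SE = √(p₀(1-p₀)/n) = √(0.53×0.47/408) = 0.024709
z-statistic: z = (p̂ - p₀)/SE = (0.615 - 0.53)/0.024709 = 3.4400
Critical value: z_0.005 = ±2.576
p-value = 0.0006
Decision: reject H₀ at α = 0.01

Answer: z = 3.4400, reject H₀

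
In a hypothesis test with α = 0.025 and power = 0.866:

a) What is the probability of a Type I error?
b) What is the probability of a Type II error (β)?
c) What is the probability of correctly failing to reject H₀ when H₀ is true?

a) Type I error probability = α = 0.025
b) Power = P(reject H₀ | H₁ true) = 1 - β = 0.866, so Type II error probability = β = 1 - Power = 0.134
c) P(fail to reject H₀ | H₀ true) = 1 - α = 0.975

Answer: a) 0.025, b) 0.134, c) 0.975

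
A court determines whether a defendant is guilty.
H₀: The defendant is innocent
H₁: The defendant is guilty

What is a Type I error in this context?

Answer: Convicting an innocent person

Derivation:
A Type I error (probability α) occurs when we reject a true H₀.
A Type II error (probability β) occurs when we fail to reject a false H₀.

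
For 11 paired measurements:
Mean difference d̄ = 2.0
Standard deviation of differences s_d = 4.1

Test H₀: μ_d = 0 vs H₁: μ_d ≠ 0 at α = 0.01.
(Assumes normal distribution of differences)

df = n - 1 = 10
SE = s_d/√n = 4.1/√11 = 1.2362
t = d̄/SE = 2.0/1.2362 = 1.6179
Critical value: t_{0.005,10} = ±3.169
p-value ≈ 0.1368
Decision: fail to reject H₀

Answer: t = 1.6179, fail to reject H₀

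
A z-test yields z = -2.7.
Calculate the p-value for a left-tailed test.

Answer: p-value ≈ 0.0035

Derivation:
For z = -2.7:
p = P(Z < -2.7) = Φ(-2.7) = 0.0035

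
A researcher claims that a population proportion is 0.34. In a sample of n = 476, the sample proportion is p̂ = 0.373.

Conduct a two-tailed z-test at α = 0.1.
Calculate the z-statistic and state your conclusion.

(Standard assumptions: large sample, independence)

H₀: p = 0.34, H₁: p ≠ 0.34
Standard error: SE = √(p₀(1-p₀)/n) = √(0.34×0.66/476) = 0.021712
z-statistic: z = (p̂ - p₀)/SE = (0.373 - 0.34)/0.021712 = 1.5199
Critical value: z_0.05 = ±1.645
p-value = 0.1285
Decision: fail to reject H₀ at α = 0.1

Answer: z = 1.5199, fail to reject H₀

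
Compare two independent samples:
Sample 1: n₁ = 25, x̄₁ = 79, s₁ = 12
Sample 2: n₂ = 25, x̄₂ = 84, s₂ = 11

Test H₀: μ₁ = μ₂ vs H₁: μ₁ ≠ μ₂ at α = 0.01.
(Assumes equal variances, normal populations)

Answer: t = -1.5357, fail to reject H₀

Derivation:
Pooled variance: s²_p = [24×12² + 24×11²]/(48) = 132.5000
s_p = 11.5109
SE = s_p×√(1/n₁ + 1/n₂) = 11.5109×√(1/25 + 1/25) = 3.2558
t = (x̄₁ - x̄₂)/SE = (79 - 84)/3.2558 = -1.5357
df = 48, t-critical = ±2.682
Decision: fail to reject H₀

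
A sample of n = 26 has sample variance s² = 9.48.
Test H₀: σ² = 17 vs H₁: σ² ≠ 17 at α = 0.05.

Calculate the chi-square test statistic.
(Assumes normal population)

df = n - 1 = 25
χ² = (n-1)s²/σ₀² = 25×9.48/17 = 13.9412
Critical values: χ²_{0.975,25} = 13.120, χ²_{0.025,25} = 40.646
Rejection region: χ² < 13.120 or χ² > 40.646
Decision: fail to reject H₀

Answer: χ² = 13.9412, fail to reject H₀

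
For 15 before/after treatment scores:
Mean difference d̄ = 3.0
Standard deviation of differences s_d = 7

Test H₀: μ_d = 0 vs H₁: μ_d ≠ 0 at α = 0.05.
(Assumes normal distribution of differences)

Answer: t = 1.6598, fail to reject H₀

Derivation:
df = n - 1 = 14
SE = s_d/√n = 7/√15 = 1.8074
t = d̄/SE = 3.0/1.8074 = 1.6598
Critical value: t_{0.025,14} = ±2.145
p-value ≈ 0.1192
Decision: fail to reject H₀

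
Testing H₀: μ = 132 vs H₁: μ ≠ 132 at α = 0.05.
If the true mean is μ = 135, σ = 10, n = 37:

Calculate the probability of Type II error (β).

SE = σ/√n = 10/√37 = 1.6440
Critical values: μ₀ ± z_0.025×SE = 132 ± 1.960×1.6440
Acceptance region: (128.7778, 135.2222)
Under H₁ (μ = 135): z_high = (135.2222 - 135)/1.6440 = 0.1352, z_low = (128.7778 - 135)/1.6440 = -3.7848
β = P(not reject | H₁) = Φ(0.1352) - Φ(-3.7848) ≈ 0.5537

Answer: β ≈ 0.5537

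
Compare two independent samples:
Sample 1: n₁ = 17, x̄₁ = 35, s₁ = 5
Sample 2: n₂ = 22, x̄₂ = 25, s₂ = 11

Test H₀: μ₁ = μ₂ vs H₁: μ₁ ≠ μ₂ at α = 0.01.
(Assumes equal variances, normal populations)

Pooled variance: s²_p = [16×5² + 21×11²]/(37) = 79.4865
s_p = 8.9155
SE = s_p×√(1/n₁ + 1/n₂) = 8.9155×√(1/17 + 1/22) = 2.8790
t = (x̄₁ - x̄₂)/SE = (35 - 25)/2.8790 = 3.4734
df = 37, t-critical = ±2.715
Decision: reject H₀

Answer: t = 3.4734, reject H₀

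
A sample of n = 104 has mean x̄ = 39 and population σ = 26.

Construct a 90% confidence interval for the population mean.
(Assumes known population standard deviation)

Answer: (34.8061, 43.1939)

Derivation:
Confidence level: 90%, α = 0.1
z_0.05 = 1.645
SE = σ/√n = 26/√104 = 2.5495
Margin of error = 1.645 × 2.5495 = 4.1939
CI: x̄ ± margin = 39 ± 4.1939
CI: (34.8061, 43.1939)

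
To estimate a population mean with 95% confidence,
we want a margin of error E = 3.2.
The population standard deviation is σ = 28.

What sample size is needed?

Answer: n = 295

Derivation:
z_0.025 = 1.960
n = (z×σ/E)² = (1.960×28/3.2)²
n = 294.1225
Round up: n = 295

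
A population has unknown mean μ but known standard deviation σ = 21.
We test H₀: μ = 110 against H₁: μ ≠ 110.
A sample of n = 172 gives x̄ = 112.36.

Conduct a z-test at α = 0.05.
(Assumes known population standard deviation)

Answer: z = 1.4739, fail to reject H₀

Derivation:
Standard error: SE = σ/√n = 21/√172 = 1.6012
z-statistic: z = (x̄ - μ₀)/SE = (112.36 - 110)/1.6012 = 1.4739
Critical value: ±1.960
p-value = 0.1405
Decision: fail to reject H₀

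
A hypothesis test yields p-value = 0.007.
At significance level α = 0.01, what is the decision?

Answer: reject H₀

Derivation:
Compare p-value to α:
0.007 < 0.01
Decision: reject H₀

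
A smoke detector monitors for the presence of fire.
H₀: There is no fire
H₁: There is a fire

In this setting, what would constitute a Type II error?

Answer: The alarm fails to sound when there actually is a fire

Derivation:
A Type I error (probability α) occurs when we reject a true H₀.
A Type II error (probability β) occurs when we fail to reject a false H₀.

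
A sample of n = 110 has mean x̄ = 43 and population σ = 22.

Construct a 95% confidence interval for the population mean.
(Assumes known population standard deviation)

Confidence level: 95%, α = 0.05
z_0.025 = 1.960
SE = σ/√n = 22/√110 = 2.0976
Margin of error = 1.960 × 2.0976 = 4.1113
CI: x̄ ± margin = 43 ± 4.1113
CI: (38.8887, 47.1113)

Answer: (38.8887, 47.1113)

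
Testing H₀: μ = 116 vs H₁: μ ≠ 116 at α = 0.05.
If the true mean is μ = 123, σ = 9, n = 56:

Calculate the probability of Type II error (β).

SE = σ/√n = 9/√56 = 1.2027
Critical values: μ₀ ± z_0.025×SE = 116 ± 1.960×1.2027
Acceptance region: (113.6427, 118.3573)
Under H₁ (μ = 123): z_high = (118.3573 - 123)/1.2027 = -3.8602, z_low = (113.6427 - 123)/1.2027 = -7.7802
β = P(not reject | H₁) = Φ(-3.8602) - Φ(-7.7802) ≈ 0.0001

Answer: β ≈ 0.0001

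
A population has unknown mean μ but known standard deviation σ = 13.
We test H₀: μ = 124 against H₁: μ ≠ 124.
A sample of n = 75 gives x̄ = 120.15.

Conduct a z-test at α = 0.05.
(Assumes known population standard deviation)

Answer: z = -2.5648, reject H₀

Derivation:
Standard error: SE = σ/√n = 13/√75 = 1.5011
z-statistic: z = (x̄ - μ₀)/SE = (120.15 - 124)/1.5011 = -2.5648
Critical value: ±1.960
p-value = 0.0103
Decision: reject H₀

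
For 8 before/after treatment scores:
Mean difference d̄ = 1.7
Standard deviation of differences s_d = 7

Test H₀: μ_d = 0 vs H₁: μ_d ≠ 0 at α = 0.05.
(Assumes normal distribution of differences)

Answer: t = 0.6869, fail to reject H₀

Derivation:
df = n - 1 = 7
SE = s_d/√n = 7/√8 = 2.4749
t = d̄/SE = 1.7/2.4749 = 0.6869
Critical value: t_{0.025,7} = ±2.365
p-value ≈ 0.5143
Decision: fail to reject H₀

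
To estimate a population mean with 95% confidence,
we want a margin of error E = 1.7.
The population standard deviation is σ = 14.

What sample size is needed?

Answer: n = 261

Derivation:
z_0.025 = 1.960
n = (z×σ/E)² = (1.960×14/1.7)²
n = 260.5376
Round up: n = 261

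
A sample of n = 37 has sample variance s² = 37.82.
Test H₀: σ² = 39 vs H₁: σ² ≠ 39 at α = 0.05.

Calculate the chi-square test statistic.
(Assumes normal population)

Answer: χ² = 34.9108, fail to reject H₀

Derivation:
df = n - 1 = 36
χ² = (n-1)s²/σ₀² = 36×37.82/39 = 34.9108
Critical values: χ²_{0.975,36} = 21.336, χ²_{0.025,36} = 54.437
Rejection region: χ² < 21.336 or χ² > 54.437
Decision: fail to reject H₀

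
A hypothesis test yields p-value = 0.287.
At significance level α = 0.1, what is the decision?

Answer: fail to reject H₀

Derivation:
Compare p-value to α:
0.287 ≥ 0.1
Decision: fail to reject H₀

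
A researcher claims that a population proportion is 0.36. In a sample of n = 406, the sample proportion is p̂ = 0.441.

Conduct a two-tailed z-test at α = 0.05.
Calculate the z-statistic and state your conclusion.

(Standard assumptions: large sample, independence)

H₀: p = 0.36, H₁: p ≠ 0.36
Standard error: SE = √(p₀(1-p₀)/n) = √(0.36×0.64/406) = 0.023822
z-statistic: z = (p̂ - p₀)/SE = (0.441 - 0.36)/0.023822 = 3.4002
Critical value: z_0.025 = ±1.960
p-value = 0.0007
Decision: reject H₀ at α = 0.05

Answer: z = 3.4002, reject H₀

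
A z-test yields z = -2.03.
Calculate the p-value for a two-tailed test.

For z = -2.03:
p = 2×P(Z > |-2.03|) = 2×(1 - Φ(2.03)) = 0.0424

Answer: p-value ≈ 0.0424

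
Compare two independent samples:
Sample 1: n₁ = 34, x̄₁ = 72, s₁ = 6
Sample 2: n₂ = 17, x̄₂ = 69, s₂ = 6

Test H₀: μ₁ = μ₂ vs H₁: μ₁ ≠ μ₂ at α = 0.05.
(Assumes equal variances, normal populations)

Answer: t = 1.6832, fail to reject H₀

Derivation:
Pooled variance: s²_p = [33×6² + 16×6²]/(49) = 36.0000
s_p = 6.0000
SE = s_p×√(1/n₁ + 1/n₂) = 6.0000×√(1/34 + 1/17) = 1.7823
t = (x̄₁ - x̄₂)/SE = (72 - 69)/1.7823 = 1.6832
df = 49, t-critical = ±2.010
Decision: fail to reject H₀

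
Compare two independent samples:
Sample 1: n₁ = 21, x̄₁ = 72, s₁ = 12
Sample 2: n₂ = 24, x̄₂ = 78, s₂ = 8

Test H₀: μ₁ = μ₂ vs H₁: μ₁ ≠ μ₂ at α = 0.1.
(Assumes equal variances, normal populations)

Answer: t = -1.9959, reject H₀

Derivation:
Pooled variance: s²_p = [20×12² + 23×8²]/(43) = 101.2093
s_p = 10.0603
SE = s_p×√(1/n₁ + 1/n₂) = 10.0603×√(1/21 + 1/24) = 3.0061
t = (x̄₁ - x̄₂)/SE = (72 - 78)/3.0061 = -1.9959
df = 43, t-critical = ±1.681
Decision: reject H₀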